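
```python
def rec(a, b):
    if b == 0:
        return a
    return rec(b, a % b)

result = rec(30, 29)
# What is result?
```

rec(30, 29) -> rec(29, 1) -> rec(1, 0) -> 1

Answer: 1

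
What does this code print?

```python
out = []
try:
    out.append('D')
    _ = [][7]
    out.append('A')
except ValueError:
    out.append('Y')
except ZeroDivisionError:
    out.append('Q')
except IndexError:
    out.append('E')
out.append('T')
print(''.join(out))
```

Execution trace: 'D' (try body) → 'E' (except IndexError) → 'T' (after the try/except). Output: DET

Answer: DET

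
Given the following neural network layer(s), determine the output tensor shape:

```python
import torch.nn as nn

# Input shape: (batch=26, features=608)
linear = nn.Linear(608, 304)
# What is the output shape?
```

Input: (26, 608) -> Output: (26, 304)

Answer: (26, 304)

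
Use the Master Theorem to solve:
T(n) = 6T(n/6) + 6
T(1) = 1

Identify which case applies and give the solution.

a=6, b=6, f(n)=6. log_6(6) = 1. Since c=0 < 1, Case 1 applies: T(n) = Θ(n^log_b(a)) = O(n).

Answer: O(n) - Case 1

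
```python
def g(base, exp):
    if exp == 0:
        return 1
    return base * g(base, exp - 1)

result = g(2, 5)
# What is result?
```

g(2, 5) = 2 * 2 * 2 * 2 * 2 = 32

Answer: 32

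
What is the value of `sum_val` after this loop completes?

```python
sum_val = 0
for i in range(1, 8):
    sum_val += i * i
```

Sum of squares 1² to 7² = 140
`sum_val` takes the values: 0 → 1 → 5 → 14 → 30 → 55 → 91 → 140

Answer: 140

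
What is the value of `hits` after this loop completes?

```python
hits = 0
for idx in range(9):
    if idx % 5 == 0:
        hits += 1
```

Count numbers divisible by 5 in range(9)
`hits` takes the values: 0 → 1 → 2

Answer: 2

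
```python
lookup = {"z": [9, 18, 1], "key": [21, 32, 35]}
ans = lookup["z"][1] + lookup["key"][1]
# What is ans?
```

Trace:
`lookup = {"z": [9, 18, 1], "key": [21, 32, 35]}` → lookup = {'z': [9, 18, 1], 'key': [21, 32, 35]}
`ans = lookup["z"][1] + lookup["key"][1]` → ans = 50
So ans = 50

Answer: 50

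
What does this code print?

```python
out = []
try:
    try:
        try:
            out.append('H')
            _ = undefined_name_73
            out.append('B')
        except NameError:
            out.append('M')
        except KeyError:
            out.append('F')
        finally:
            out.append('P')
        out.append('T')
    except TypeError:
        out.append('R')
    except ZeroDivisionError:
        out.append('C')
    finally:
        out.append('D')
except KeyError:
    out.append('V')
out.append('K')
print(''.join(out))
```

Execution trace: 'H' (inner try body) → 'M' (inner except NameError) → 'P' (inner finally) → 'T' (try body, no exception) → 'D' (finally) → 'K' (after the try/except). Output: HMPTDK

Answer: HMPTDK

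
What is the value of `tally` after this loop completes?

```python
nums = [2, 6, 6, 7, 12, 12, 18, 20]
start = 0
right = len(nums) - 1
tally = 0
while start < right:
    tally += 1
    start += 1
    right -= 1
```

Iterations until pointers meet (list length 8)
`tally` takes the values: 0 → 1 → 2 → 3 → 4

Answer: 4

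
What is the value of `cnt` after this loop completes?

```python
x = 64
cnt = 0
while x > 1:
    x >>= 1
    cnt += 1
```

Count right shifts until 1
`cnt` takes the values: 0 → 1 → 2 → 3 → 4 → 5 → 6

Answer: 6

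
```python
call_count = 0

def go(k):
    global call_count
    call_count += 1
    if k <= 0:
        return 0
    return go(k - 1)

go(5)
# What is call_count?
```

Linear recursion stepping by 1: 6 calls from k=5 down to ≤0.

Answer: 6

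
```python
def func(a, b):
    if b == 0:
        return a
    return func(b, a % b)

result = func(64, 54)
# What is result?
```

func(64, 54) -> func(54, 10) -> func(10, 4) -> func(4, 2) -> func(2, 0) -> 2

Answer: 2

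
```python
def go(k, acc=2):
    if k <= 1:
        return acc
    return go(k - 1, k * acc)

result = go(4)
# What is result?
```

Accumulator trace (n, acc): (4, 2) -> (3, 8) -> (2, 24) -> (1, 48) -> return 48

Answer: 48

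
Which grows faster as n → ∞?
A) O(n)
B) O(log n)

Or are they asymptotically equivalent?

O(n) vs O(log n): Higher order terms dominate.

Answer: A) O(n) grows faster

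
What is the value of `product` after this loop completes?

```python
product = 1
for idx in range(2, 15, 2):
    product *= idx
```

Product of even numbers 2 to 14
`product` takes the values: 1 → 2 → 8 → 48 → 384 → 3840 → 46080 → 645120

Answer: 645120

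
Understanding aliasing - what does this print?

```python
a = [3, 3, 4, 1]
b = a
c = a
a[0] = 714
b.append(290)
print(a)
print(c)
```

Key concept: multiple aliases.
Step by step:
`a = [3, 3, 4, 1]` → a = [3, 3, 4, 1]
`b = a` → b = [3, 3, 4, 1] (same object as a)
`c = a` → c = [3, 3, 4, 1] (same object as a, b)
`a[0] = 714` → a = [714, 3, 4, 1] (same object as b, c); b = [714, 3, 4, 1] (same object as a, c); c = [714, 3, 4, 1] (same object as a, b)
`b.append(290)` → a = [714, 3, 4, 1, 290] (same object as b, c); b = [714, 3, 4, 1, 290] (same object as a, c); c = [714, 3, 4, 1, 290] (same object as a, b)
`print(a)` → prints [714, 3, 4, 1, 290]
`print(c)` → prints [714, 3, 4, 1, 290]

Answer:
[714, 3, 4, 1, 290]
[714, 3, 4, 1, 290]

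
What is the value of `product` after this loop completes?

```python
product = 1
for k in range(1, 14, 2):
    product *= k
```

Product of 1, 3, 5, ... up to 13
`product` takes the values: 1 → 3 → 15 → 105 → 945 → 10395 → 135135

Answer: 135135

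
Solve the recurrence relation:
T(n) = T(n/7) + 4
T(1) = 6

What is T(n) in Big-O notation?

Each step divides n by 7 and adds 4. After log_7(n) steps we reach T(1)=6. So T(n) = 4·log_7(n) + 6 = O(log n).

Answer: O(log n)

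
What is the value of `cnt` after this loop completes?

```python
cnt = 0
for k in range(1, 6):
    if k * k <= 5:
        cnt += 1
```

Count numbers where k² ≤ 5
`cnt` takes the values: 0 → 1 → 2

Answer: 2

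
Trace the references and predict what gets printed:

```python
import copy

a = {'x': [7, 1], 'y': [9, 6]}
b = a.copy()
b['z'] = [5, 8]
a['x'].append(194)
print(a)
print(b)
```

Key concept: shallow copy of dict with mutable values.
Step by step:
`a = {'x': [7, 1], 'y': [9, 6]}` → a = {'x': [7, 1], 'y': [9, 6]}
`b = a.copy()` → b = {'x': [7, 1], 'y': [9, 6]}
`b['z'] = [5, 8]` → b = {'x': [7, 1], 'y': [9, 6], 'z': [5, 8]}
`a['x'].append(194)` → a = {'x': [7, 1, 194], 'y': [9, 6]}; b = {'x': [7, 1, 194], 'y': [9, 6], 'z': [5, 8]}
`print(a)` → prints {'x': [7, 1, 194], 'y': [9, 6]}
`print(b)` → prints {'x': [7, 1, 194], 'y': [9, 6], 'z': [5, 8]}

Answer:
{'x': [7, 1, 194], 'y': [9, 6]}
{'x': [7, 1, 194], 'y': [9, 6], 'z': [5, 8]}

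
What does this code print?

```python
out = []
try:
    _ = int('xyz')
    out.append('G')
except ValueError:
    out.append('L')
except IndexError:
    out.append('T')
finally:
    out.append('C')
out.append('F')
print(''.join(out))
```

Execution trace: 'L' (except ValueError) → 'C' (finally) → 'F' (after the try/except). Output: LCF

Answer: LCF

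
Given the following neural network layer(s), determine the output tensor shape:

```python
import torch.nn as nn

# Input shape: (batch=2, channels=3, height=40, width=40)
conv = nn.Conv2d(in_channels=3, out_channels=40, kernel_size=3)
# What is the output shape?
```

Input: (2, 3, 40, 40) -> Output: (2, 40, 38, 38)

Answer: (2, 40, 38, 38)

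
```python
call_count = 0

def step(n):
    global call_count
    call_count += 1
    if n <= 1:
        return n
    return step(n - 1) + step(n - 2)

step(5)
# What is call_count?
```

Calls(n) = 1 + Calls(n-1) + Calls(n-2); Calls(0)=Calls(1)=1. For n=5 this gives 15.

Answer: 15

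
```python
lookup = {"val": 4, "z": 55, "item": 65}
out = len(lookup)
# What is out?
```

Trace:
`lookup = {"val": 4, "z": 55, "item": 65}` → lookup = {'val': 4, 'z': 55, 'item': 65}
`out = len(lookup)` → out = 3
So out = 3

Answer: 3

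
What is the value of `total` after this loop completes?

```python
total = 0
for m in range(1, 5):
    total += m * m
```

Sum of squares 1² to 4² = 30
`total` takes the values: 0 → 1 → 5 → 14 → 30

Answer: 30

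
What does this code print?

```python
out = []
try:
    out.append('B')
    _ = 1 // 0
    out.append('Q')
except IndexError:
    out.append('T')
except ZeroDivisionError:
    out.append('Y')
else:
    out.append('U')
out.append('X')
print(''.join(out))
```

Execution trace: 'B' (try body) → 'Y' (except ZeroDivisionError) → 'X' (after the try/except). Output: BYX

Answer: BYX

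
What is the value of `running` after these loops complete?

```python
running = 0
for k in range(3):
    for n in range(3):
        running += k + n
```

Sum of all k+n for k,n in 3x3
`running` takes the values: 0 → 1 → 3 → 4 → 6 → 9 → 11 → 14 → 18

Answer: 18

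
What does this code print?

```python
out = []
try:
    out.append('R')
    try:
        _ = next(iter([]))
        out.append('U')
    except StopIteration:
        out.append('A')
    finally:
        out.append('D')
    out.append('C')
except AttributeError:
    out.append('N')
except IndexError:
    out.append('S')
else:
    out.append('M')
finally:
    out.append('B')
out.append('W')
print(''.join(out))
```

Execution trace: 'R' (try body) → 'A' (inner except StopIteration) → 'D' (inner finally) → 'C' (try body, no exception) → 'M' (else) → 'B' (finally) → 'W' (after the try/except). Output: RADCMBW

Answer: RADCMBW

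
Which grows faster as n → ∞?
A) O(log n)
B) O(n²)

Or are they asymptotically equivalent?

O(log n) vs O(n²): Higher order terms dominate.

Answer: B) O(n²) grows faster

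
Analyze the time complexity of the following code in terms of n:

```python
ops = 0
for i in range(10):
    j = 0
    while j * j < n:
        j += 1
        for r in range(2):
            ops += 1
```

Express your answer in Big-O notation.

Each loop level contributes: 1 × √n × 1. Multiplying the contributions gives O(√n).

Answer: O(√n)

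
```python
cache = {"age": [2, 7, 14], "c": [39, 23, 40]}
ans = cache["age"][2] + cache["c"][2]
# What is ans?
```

Trace:
`cache = {"age": [2, 7, 14], "c": [39, 23, 40]}` → cache = {'age': [2, 7, 14], 'c': [39, 23, 40]}
`ans = cache["age"][2] + cache["c"][2]` → ans = 54
So ans = 54

Answer: 54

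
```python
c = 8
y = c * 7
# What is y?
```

Trace:
`c = 8` → c = 8
`y = c * 7` → y = 56
So y = 56

Answer: 56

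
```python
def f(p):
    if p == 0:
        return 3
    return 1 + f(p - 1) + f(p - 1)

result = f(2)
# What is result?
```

f(p) = 1 + 2·f(p-1), f(0)=3. Closed form: (3+1)·2^2 - 1 = 15.

Answer: 15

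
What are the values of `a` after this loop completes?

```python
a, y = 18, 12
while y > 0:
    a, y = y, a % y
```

GCD of 18 and 12
`a` takes the values: 18 → 12 → 6

Answer: 6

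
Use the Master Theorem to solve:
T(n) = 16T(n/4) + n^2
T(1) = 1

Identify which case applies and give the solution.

a=16, b=4, f(n)=n^2. log_4(16) = 2. Since c=2 = 2, Case 2 applies: T(n) = Θ(n^log_b(a) · log n) = O(n^2 log n).

Answer: O(n^2 log n) - Case 2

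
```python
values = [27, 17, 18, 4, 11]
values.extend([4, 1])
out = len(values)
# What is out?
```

Trace:
`values = [27, 17, 18, 4, 11]` → values = [27, 17, 18, 4, 11]
`values.extend([4, 1])` → values = [27, 17, 18, 4, 11, 4, 1]
`out = len(values)` → out = 7
So out = 7

Answer: 7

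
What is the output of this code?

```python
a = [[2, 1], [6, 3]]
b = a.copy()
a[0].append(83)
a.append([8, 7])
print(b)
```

Key concept: shallow copy with nested lists.
Step by step:
`a = [[2, 1], [6, 3]]` → a = [[2, 1], [6, 3]]
`b = a.copy()` → b = [[2, 1], [6, 3]]
`a[0].append(83)` → a = [[2, 1, 83], [6, 3]]; b = [[2, 1, 83], [6, 3]]
`a.append([8, 7])` → a = [[2, 1, 83], [6, 3], [8, 7]]
`print(b)` → prints [[2, 1, 83], [6, 3]]

Answer: [[2, 1, 83], [6, 3]]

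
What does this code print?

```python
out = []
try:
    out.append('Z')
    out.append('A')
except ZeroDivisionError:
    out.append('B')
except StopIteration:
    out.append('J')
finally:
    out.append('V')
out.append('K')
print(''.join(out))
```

Execution trace: 'Z' (try body) → 'A' (try body, no exception) → 'V' (finally) → 'K' (after the try/except). Output: ZAVK

Answer: ZAVK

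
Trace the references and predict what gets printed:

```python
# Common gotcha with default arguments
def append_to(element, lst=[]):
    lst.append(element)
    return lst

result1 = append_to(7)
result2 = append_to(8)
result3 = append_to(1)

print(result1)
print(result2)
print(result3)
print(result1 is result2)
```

Key concept: mutable default argument gotcha.
Step by step:
`result1 = append_to(7)` → result1 = [7]
`result2 = append_to(8)` → result1 = [7, 8] (same object as result2); result2 = [7, 8] (same object as result1)
`result3 = append_to(1)` → result1 = [7, 8, 1] (same object as result2, result3); result2 = [7, 8, 1] (same object as result1, result3); result3 = [7, 8, 1] (same object as result1, result2)
`print(result1)` → prints [7, 8, 1]
`print(result2)` → prints [7, 8, 1]
`print(result3)` → prints [7, 8, 1]
`print(result1 is result2)` → prints True

Answer:
[7, 8, 1]
[7, 8, 1]
[7, 8, 1]
True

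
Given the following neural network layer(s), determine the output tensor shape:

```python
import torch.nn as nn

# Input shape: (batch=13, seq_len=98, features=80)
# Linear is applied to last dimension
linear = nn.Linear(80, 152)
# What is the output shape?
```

Input: (13, 98, 80) -> Output: (13, 98, 152)

Answer: (13, 98, 152)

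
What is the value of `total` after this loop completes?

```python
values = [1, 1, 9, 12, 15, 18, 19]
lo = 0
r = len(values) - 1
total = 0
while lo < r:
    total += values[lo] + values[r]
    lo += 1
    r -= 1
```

Sum of pairs from ends
`total` takes the values: 0 → 20 → 39 → 63

Answer: 63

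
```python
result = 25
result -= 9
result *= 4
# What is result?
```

Trace:
`result = 25` → result = 25
`result -= 9` → result = 16
`result *= 4` → result = 64
So result = 64

Answer: 64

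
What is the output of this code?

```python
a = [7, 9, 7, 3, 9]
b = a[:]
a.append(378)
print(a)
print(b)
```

Key concept: slice [:] creates copy.
Step by step:
`a = [7, 9, 7, 3, 9]` → a = [7, 9, 7, 3, 9]
`b = a[:]` → b = [7, 9, 7, 3, 9]
`a.append(378)` → a = [7, 9, 7, 3, 9, 378]
`print(a)` → prints [7, 9, 7, 3, 9, 378]
`print(b)` → prints [7, 9, 7, 3, 9]

Answer:
[7, 9, 7, 3, 9, 378]
[7, 9, 7, 3, 9]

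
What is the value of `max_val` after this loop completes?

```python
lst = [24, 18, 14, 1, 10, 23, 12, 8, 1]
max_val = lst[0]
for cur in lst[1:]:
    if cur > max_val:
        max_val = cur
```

Maximum of [24, 18, 14, 1, 10, 23, 12, 8, 1]
`max_val` takes the values: 24

Answer: 24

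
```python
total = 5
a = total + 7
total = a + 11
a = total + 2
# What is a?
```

Trace:
`total = 5` → total = 5
`a = total + 7` → a = 12
`total = a + 11` → total = 23
`a = total + 2` → a = 25
So a = 25

Answer: 25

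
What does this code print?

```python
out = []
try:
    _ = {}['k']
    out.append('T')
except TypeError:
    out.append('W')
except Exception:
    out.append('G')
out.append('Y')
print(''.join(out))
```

Execution trace: 'G' (except Exception) → 'Y' (after the try/except). Output: GY

Answer: GY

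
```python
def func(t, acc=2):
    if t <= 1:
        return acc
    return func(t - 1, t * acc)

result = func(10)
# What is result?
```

Accumulator trace (n, acc): (10, 2) -> (9, 20) -> (8, 180) -> (7, 1440) -> (6, 10080) -> (5, 60480) -> (4, 302400) -> (3, 1209600) -> (2, 3628800) -> (1, 7257600) -> return 7257600

Answer: 7257600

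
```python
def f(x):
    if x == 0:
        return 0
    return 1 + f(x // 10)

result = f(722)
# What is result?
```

Count of digits of 722: 3

Answer: 3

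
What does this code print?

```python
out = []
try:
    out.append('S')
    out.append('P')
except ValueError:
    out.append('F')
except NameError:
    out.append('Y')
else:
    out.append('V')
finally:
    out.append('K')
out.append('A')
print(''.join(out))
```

Execution trace: 'S' (try body) → 'P' (try body, no exception) → 'V' (else) → 'K' (finally) → 'A' (after the try/except). Output: SPVKA

Answer: SPVKA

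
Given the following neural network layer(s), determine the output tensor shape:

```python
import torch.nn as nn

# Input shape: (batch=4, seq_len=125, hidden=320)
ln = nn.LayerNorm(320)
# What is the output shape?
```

Input: (4, 125, 320) -> Output: (4, 125, 320)

Answer: (4, 125, 320)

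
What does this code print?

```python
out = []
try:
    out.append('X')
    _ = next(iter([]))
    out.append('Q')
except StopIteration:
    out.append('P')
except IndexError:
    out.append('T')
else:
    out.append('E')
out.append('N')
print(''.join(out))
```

Execution trace: 'X' (try body) → 'P' (except StopIteration) → 'N' (after the try/except). Output: XPN

Answer: XPN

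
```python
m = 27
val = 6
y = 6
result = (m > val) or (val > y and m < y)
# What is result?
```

Trace:
`m = 27` → m = 27
`val = 6` → val = 6
`y = 6` → y = 6
`result = (m > val) or (val > y and m < y)` → result = True
So result = True

Answer: True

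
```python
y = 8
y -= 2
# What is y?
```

Trace:
`y = 8` → y = 8
`y -= 2` → y = 6
So y = 6

Answer: 6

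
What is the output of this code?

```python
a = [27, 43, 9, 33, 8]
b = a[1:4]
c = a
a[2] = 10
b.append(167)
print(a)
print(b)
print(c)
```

Key concept: slice vs alias.
Step by step:
`a = [27, 43, 9, 33, 8]` → a = [27, 43, 9, 33, 8]
`b = a[1:4]` → b = [43, 9, 33]
`c = a` → c = [27, 43, 9, 33, 8] (same object as a)
`a[2] = 10` → a = [27, 43, 10, 33, 8] (same object as c); c = [27, 43, 10, 33, 8] (same object as a)
`b.append(167)` → b = [43, 9, 33, 167]
`print(a)` → prints [27, 43, 10, 33, 8]
`print(b)` → prints [43, 9, 33, 167]
`print(c)` → prints [27, 43, 10, 33, 8]

Answer:
[27, 43, 10, 33, 8]
[43, 9, 33, 167]
[27, 43, 10, 33, 8]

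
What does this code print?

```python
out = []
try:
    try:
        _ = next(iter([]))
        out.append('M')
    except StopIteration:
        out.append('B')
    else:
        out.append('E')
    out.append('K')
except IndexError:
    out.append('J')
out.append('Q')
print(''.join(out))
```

Execution trace: 'B' (inner except StopIteration) → 'K' (try body, no exception) → 'Q' (after the try/except). Output: BKQ

Answer: BKQ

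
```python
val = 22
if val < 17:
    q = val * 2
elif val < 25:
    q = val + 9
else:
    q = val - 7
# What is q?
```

Trace:
`val = 22` → val = 22
`if val < 17: ...` → val < 17 is False, val < 25 is True → q = 31
So q = 31

Answer: 31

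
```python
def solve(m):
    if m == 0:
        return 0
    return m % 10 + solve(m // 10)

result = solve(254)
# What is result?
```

Sum of digits of 254: 4 + 5 + 2 = 11

Answer: 11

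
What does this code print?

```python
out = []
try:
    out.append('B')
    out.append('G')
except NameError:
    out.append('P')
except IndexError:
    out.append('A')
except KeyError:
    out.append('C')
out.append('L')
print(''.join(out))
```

Execution trace: 'B' (try body) → 'G' (try body, no exception) → 'L' (after the try/except). Output: BGL

Answer: BGL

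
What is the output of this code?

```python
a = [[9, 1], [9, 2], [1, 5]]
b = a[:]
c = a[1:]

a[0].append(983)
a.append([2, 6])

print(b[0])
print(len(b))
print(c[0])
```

Key concept: slice with nested mutation.
Step by step:
`a = [[9, 1], [9, 2], [1, 5]]` → a = [[9, 1], [9, 2], [1, 5]]
`b = a[:]` → b = [[9, 1], [9, 2], [1, 5]]
`c = a[1:]` → c = [[9, 2], [1, 5]]
`a[0].append(983)` → a = [[9, 1, 983], [9, 2], [1, 5]]; b = [[9, 1, 983], [9, 2], [1, 5]]
`a.append([2, 6])` → a = [[9, 1, 983], [9, 2], [1, 5], [2, 6]]
`print(b[0])` → prints [9, 1, 983]
`print(len(b))` → prints 3
`print(c[0])` → prints [9, 2]

Answer:
[9, 1, 983]
3
[9, 2]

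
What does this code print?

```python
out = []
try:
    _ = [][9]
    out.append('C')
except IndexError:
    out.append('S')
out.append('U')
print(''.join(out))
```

Execution trace: 'S' (except IndexError) → 'U' (after the try/except). Output: SU

Answer: SU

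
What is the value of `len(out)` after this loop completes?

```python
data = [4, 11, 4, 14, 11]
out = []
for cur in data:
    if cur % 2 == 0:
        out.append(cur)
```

Count even numbers in [4, 11, 4, 14, 11]
`out` takes the values: [] → [4] → [4, 4] → [4, 4, 14]
So `len(out)` = 3

Answer: 3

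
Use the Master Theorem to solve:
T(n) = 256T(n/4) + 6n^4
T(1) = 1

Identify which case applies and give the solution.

a=256, b=4, f(n)=6n^4. log_4(256) = 4. Since c=4 = 4, Case 2 applies: T(n) = Θ(n^log_b(a) · log n) = O(n^4 log n).

Answer: O(n^4 log n) - Case 2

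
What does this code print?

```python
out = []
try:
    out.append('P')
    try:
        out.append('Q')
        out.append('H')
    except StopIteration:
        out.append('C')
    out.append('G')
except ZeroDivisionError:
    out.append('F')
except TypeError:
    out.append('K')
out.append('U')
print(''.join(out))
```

Execution trace: 'P' (try body) → 'Q' (inner try body) → 'H' (inner try body, no exception) → 'G' (try body, no exception) → 'U' (after the try/except). Output: PQHGU

Answer: PQHGU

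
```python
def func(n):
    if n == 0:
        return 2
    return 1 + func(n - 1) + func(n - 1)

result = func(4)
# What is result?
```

func(n) = 1 + 2·func(n-1), func(0)=2. Closed form: (2+1)·2^4 - 1 = 47.

Answer: 47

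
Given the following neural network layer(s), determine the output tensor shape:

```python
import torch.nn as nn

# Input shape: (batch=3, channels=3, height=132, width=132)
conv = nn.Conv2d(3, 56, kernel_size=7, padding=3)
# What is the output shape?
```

Input: (3, 3, 132, 132) -> Output: (3, 56, 132, 132)

Answer: (3, 56, 132, 132)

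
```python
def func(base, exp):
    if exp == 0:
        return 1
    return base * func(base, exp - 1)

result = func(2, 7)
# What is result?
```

func(2, 7) = 2 * 2 * 2 * 2 * 2 * 2 * 2 = 128

Answer: 128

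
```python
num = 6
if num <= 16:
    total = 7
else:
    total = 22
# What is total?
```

Trace:
`num = 6` → num = 6
`if num <= 16: ...` → num <= 16 is True → total = 7
So total = 7

Answer: 7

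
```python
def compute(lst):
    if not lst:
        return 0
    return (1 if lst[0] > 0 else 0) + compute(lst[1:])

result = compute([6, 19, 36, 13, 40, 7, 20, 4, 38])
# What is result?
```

Count of positive elements in [6, 19, 36, 13, 40, 7, 20, 4, 38] = 9

Answer: 9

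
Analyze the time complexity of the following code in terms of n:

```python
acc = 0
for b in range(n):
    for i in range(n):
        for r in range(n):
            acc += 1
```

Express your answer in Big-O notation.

Each loop level contributes: n × n × n. Multiplying the contributions gives O(n^3).

Answer: O(n^3)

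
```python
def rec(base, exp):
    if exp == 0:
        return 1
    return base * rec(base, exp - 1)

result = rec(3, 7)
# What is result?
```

rec(3, 7) = 3 * 3 * 3 * 3 * 3 * 3 * 3 = 2187

Answer: 2187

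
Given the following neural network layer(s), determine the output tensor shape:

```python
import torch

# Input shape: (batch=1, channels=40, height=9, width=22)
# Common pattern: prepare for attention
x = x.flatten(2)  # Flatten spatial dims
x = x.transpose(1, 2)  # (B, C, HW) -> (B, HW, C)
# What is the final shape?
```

Input: (1, 40, 9, 22) -> after flatten(2): (1, 40, 198) -> Output: (1, 198, 40)

Answer: (1, 198, 40)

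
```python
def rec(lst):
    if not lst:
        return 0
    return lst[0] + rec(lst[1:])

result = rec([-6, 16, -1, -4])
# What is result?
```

(-6) + 16 + (-1) + (-4) + 0 = 5

Answer: 5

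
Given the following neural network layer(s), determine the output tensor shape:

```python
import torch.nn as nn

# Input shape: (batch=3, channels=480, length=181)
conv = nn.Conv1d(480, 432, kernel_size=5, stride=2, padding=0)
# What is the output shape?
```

Input: (3, 480, 181) -> Output: (3, 432, 89)

Answer: (3, 432, 89)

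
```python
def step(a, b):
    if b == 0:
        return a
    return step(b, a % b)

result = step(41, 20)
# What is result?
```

step(41, 20) -> step(20, 1) -> step(1, 0) -> 1

Answer: 1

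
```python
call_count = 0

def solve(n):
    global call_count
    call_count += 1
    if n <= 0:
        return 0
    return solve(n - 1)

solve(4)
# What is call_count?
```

Linear recursion stepping by 1: 5 calls from n=4 down to ≤0.

Answer: 5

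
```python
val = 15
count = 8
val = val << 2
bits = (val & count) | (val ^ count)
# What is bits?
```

Trace:
`val = 15` → val = 15
`count = 8` → count = 8
`val = val << 2` → val = 60
`bits = (val & count) | (val ^ count)` → bits = 60
So bits = 60

Answer: 60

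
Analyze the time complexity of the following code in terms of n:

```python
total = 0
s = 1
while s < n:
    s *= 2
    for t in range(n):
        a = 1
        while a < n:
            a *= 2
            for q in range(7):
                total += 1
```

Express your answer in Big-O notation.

Each loop level contributes: log n × n × log n × 1. Multiplying the contributions gives O(n log² n).

Answer: O(n log² n)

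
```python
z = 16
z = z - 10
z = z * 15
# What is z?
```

Trace:
`z = 16` → z = 16
`z = z - 10` → z = 6
`z = z * 15` → z = 90
So z = 90

Answer: 90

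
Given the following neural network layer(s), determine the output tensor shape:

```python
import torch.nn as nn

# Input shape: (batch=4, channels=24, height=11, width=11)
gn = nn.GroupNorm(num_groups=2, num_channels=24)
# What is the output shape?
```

Input: (4, 24, 11, 11) -> Output: (4, 24, 11, 11)

Answer: (4, 24, 11, 11)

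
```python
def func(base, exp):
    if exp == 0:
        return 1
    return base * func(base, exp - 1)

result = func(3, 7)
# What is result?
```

func(3, 7) = 3 * 3 * 3 * 3 * 3 * 3 * 3 = 2187

Answer: 2187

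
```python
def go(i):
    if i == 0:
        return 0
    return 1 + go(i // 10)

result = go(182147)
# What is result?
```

Count of digits of 182147: 6

Answer: 6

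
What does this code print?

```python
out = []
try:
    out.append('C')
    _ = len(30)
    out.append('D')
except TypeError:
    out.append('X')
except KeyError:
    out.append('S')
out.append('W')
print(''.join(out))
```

Execution trace: 'C' (try body) → 'X' (except TypeError) → 'W' (after the try/except). Output: CXW

Answer: CXW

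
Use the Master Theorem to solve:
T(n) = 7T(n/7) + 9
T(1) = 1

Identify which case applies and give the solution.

a=7, b=7, f(n)=9. log_7(7) = 1. Since c=0 < 1, Case 1 applies: T(n) = Θ(n^log_b(a)) = O(n).

Answer: O(n) - Case 1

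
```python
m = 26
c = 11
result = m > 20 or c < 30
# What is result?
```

Trace:
`m = 26` → m = 26
`c = 11` → c = 11
`result = m > 20 or c < 30` → result = True
So result = True

Answer: True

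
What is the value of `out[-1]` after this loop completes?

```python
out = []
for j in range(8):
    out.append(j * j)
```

Last element of squares 0 to 7
`out` takes the values: [] → [0] → [0, 1] → [0, 1, 4] → [0, 1, 4, 9] → [0, 1, 4, 9, 16] → [0, 1, 4, 9, 16, 25] → [0, 1, 4, 9, 16, 25, 36] → [0, 1, 4, 9, 16, 25, 36, 49]
So `out[-1]` = 49

Answer: 49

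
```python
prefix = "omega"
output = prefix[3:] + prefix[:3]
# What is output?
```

Trace:
`prefix = "omega"` → prefix = 'omega'
`output = prefix[3:] + prefix[:3]` → output = 'gaome'
So output = 'gaome'

Answer: 'gaome'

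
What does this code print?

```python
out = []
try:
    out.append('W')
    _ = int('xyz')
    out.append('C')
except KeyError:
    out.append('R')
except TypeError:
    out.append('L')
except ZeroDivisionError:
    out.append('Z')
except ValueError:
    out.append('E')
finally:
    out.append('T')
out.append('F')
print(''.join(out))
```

Execution trace: 'W' (try body) → 'E' (except ValueError) → 'T' (finally) → 'F' (after the try/except). Output: WETF

Answer: WETF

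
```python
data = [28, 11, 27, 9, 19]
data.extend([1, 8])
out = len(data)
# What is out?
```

Trace:
`data = [28, 11, 27, 9, 19]` → data = [28, 11, 27, 9, 19]
`data.extend([1, 8])` → data = [28, 11, 27, 9, 19, 1, 8]
`out = len(data)` → out = 7
So out = 7

Answer: 7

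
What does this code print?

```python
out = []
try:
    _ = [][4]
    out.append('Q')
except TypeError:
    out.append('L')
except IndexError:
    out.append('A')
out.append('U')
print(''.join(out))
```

Execution trace: 'A' (except IndexError) → 'U' (after the try/except). Output: AU

Answer: AU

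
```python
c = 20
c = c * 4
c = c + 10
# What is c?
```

Trace:
`c = 20` → c = 20
`c = c * 4` → c = 80
`c = c + 10` → c = 90
So c = 90

Answer: 90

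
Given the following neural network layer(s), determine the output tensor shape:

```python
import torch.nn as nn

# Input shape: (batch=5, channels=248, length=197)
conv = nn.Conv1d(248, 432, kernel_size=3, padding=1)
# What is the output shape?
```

Input: (5, 248, 197) -> Output: (5, 432, 197)

Answer: (5, 432, 197)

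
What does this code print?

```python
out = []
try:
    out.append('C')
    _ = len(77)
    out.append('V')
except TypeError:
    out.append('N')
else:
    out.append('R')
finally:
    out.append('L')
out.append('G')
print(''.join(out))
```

Execution trace: 'C' (try body) → 'N' (except TypeError) → 'L' (finally) → 'G' (after the try/except). Output: CNLG

Answer: CNLG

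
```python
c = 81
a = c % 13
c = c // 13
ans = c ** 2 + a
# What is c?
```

Trace:
`c = 81` → c = 81
`a = c % 13` → a = 3
`c = c // 13` → c = 6
`ans = c ** 2 + a` → ans = 39
So c = 6

Answer: 6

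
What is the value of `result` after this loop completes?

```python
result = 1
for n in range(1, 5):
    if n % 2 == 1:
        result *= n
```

Product of odd numbers 1 to 4
`result` takes the values: 1 → 3

Answer: 3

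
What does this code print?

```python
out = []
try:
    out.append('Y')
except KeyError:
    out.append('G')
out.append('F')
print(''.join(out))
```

Execution trace: 'Y' (try body, no exception) → 'F' (after the try/except). Output: YF

Answer: YF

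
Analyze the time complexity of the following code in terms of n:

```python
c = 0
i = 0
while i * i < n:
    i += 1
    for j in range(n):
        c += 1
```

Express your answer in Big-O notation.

Each loop level contributes: √n × n. Multiplying the contributions gives O(n√n).

Answer: O(n√n)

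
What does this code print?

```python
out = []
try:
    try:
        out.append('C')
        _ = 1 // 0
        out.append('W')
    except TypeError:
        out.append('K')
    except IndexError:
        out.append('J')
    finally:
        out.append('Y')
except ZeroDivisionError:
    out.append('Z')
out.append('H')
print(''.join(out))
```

Execution trace: 'C' (inner try body) → 'Y' (inner finally) → 'Z' (outer except ZeroDivisionError) → 'H' (after the try/except). Output: CYZH

Answer: CYZH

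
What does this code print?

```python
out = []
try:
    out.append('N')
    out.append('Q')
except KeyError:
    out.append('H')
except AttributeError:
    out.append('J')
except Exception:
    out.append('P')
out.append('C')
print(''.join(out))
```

Execution trace: 'N' (try body) → 'Q' (try body, no exception) → 'C' (after the try/except). Output: NQC

Answer: NQC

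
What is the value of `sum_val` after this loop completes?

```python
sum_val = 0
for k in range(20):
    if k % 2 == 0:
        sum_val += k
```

Sum of even numbers 0 to 19
`sum_val` takes the values: 0 → 2 → 6 → 12 → 20 → 30 → 42 → 56 → 72 → 90

Answer: 90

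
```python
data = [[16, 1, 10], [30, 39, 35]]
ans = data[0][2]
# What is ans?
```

Trace:
`data = [[16, 1, 10], [30, 39, 35]]` → data = [[16, 1, 10], [30, 39, 35]]
`ans = data[0][2]` → ans = 10
So ans = 10

Answer: 10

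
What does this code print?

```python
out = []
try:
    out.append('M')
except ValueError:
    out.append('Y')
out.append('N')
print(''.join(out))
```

Execution trace: 'M' (try body, no exception) → 'N' (after the try/except). Output: MN

Answer: MN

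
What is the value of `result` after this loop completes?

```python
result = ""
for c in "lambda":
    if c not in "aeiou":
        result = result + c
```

Remove vowels from 'lambda'
`result` takes the values: "" → "l" → "lm" → "lmb" → "lmbd"

Answer: "lmbd"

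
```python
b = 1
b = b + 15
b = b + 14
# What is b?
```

Trace:
`b = 1` → b = 1
`b = b + 15` → b = 16
`b = b + 14` → b = 30
So b = 30

Answer: 30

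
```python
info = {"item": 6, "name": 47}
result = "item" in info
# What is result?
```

Trace:
`info = {"item": 6, "name": 47}` → info = {'item': 6, 'name': 47}
`result = "item" in info` → result = True
So result = True

Answer: True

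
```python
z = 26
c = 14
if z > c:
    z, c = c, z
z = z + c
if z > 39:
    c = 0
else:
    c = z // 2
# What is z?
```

Trace:
`z = 26` → z = 26
`c = 14` → c = 14
`if z > c: ...` → z > c is True → z = 14; c = 26
`z = z + c` → z = 40
`if z > 39: ...` → z > 39 is True → c = 0
So z = 40

Answer: 40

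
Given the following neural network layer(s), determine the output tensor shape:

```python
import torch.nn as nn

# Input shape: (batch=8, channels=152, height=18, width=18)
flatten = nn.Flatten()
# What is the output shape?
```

Input: (8, 152, 18, 18) -> Output: (8, 49248)

Answer: (8, 49248)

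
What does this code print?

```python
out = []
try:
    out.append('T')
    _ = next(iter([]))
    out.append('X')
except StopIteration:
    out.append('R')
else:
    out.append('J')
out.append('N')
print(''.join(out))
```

Execution trace: 'T' (try body) → 'R' (except StopIteration) → 'N' (after the try/except). Output: TRN

Answer: TRN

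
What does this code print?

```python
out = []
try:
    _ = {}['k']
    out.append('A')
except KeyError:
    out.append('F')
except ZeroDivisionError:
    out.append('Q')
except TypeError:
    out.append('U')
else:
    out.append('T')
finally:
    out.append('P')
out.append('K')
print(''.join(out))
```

Execution trace: 'F' (except KeyError) → 'P' (finally) → 'K' (after the try/except). Output: FPK

Answer: FPK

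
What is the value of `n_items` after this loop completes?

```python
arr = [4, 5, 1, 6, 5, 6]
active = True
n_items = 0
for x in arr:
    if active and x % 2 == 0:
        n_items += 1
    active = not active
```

Count even values at even positions
`n_items` takes the values: 0 → 1

Answer: 1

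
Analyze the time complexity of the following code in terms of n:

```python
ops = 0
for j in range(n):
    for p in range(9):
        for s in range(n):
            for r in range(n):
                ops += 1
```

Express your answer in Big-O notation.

Each loop level contributes: n × 1 × n × n. Multiplying the contributions gives O(n^3).

Answer: O(n^3)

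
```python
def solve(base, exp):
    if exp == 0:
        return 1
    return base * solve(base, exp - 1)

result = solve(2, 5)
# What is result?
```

solve(2, 5) = 2 * 2 * 2 * 2 * 2 = 32

Answer: 32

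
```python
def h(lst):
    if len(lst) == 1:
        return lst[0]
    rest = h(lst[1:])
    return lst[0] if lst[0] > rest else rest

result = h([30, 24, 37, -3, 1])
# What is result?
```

Recursive max over [30, 24, 37, -3, 1] = 37

Answer: 37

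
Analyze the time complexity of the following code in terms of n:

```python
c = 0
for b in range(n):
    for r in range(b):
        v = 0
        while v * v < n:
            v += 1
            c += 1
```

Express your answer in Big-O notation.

Each loop level contributes: n × n × √n. Multiplying the contributions gives O(n^2√n).

Answer: O(n^2√n)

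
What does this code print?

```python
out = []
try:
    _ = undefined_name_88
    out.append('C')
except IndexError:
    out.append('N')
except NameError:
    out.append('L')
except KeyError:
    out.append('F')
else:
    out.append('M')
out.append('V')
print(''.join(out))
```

Execution trace: 'L' (except NameError) → 'V' (after the try/except). Output: LV

Answer: LV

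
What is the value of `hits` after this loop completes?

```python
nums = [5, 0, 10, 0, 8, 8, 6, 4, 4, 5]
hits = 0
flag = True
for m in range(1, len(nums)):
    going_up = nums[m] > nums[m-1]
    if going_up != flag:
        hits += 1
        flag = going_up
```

Count direction changes in [5, 0, 10, 0, 8, 8, 6, 4, 4, 5]
`hits` takes the values: 0 → 1 → 2 → 3 → 4 → 5 → 6

Answer: 6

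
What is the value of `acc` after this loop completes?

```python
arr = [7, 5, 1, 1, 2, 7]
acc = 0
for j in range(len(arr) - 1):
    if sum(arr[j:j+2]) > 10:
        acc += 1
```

Count windows with sum > 10
`acc` takes the values: 0 → 1

Answer: 1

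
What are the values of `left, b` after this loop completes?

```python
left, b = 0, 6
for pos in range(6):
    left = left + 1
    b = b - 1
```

left goes 0→6, b goes 6→0
`left, b` takes the values: (0, 6) → (1, 6) → (1, 5) → (2, 5) → (2, 4) → (3, 4) → (3, 3) → (4, 3) → (4, 2) → (5, 2) → (5, 1) → (6, 1) → (6, 0)

Answer: 6, 0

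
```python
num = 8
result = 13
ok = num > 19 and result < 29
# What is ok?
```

Trace:
`num = 8` → num = 8
`result = 13` → result = 13
`ok = num > 19 and result < 29` → ok = False
So ok = False

Answer: False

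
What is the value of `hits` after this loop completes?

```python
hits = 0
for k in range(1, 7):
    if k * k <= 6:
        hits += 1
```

Count numbers where k² ≤ 6
`hits` takes the values: 0 → 1 → 2

Answer: 2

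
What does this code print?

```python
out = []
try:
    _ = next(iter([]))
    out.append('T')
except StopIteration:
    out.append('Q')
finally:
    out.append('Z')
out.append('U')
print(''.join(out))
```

Execution trace: 'Q' (except StopIteration) → 'Z' (finally) → 'U' (after the try/except). Output: QZU

Answer: QZU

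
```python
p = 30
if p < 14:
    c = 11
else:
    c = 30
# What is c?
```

Trace:
`p = 30` → p = 30
`if p < 14: ...` → p < 14 is False, take else branch → c = 30
So c = 30

Answer: 30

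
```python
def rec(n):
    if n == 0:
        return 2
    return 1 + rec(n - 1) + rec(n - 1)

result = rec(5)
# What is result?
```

rec(n) = 1 + 2·rec(n-1), rec(0)=2. Closed form: (2+1)·2^5 - 1 = 95.

Answer: 95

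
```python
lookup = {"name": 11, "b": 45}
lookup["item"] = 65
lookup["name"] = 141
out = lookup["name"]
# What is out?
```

Trace:
`lookup = {"name": 11, "b": 45}` → lookup = {'name': 11, 'b': 45}
`lookup["item"] = 65` → lookup = {'name': 11, 'b': 45, 'item': 65}
`lookup["name"] = 141` → lookup = {'name': 141, 'b': 45, 'item': 65}
`out = lookup["name"]` → out = 141
So out = 141

Answer: 141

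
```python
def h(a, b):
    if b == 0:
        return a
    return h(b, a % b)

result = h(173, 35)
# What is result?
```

h(173, 35) -> h(35, 33) -> h(33, 2) -> h(2, 1) -> h(1, 0) -> 1

Answer: 1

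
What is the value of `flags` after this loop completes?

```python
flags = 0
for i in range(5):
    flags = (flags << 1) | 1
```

Build 5 consecutive 1-bits: 0b11111
`flags` takes the values: 0 → 1 → 3 → 7 → 15 → 31

Answer: 31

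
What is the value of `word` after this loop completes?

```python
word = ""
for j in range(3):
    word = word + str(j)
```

Concatenate digits 0 to 2
`word` takes the values: "" → "0" → "01" → "012"

Answer: "012"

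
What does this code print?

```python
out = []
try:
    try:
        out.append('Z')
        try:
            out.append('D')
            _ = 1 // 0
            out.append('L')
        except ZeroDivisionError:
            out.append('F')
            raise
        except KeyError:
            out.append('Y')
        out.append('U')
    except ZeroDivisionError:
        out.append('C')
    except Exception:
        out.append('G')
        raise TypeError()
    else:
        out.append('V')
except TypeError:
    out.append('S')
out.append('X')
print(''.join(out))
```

Execution trace: 'Z' (try body) → 'D' (inner try body) → 'F' (inner except ZeroDivisionError) → 'C' (except ZeroDivisionError) → 'X' (after the try/except). Output: ZDFCX

Answer: ZDFCX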